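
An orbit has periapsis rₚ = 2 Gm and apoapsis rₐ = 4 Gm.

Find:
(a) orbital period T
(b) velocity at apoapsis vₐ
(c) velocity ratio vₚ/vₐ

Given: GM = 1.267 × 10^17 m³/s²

Convert to SI: rₚ = 2 Gm = 2e+09 m; rₐ = 4 Gm = 4e+09 m.
(a) With a = (rₚ + rₐ)/2 = 3e+09 m, T = 2π √(a³/GM) = 2π √((3e+09)³/1.267e+17) s ≈ 2.901e+06 s
(b) With a = (rₚ + rₐ)/2 = 3e+09 m, vₐ = √(GM (2/rₐ − 1/a)) = √(1.267e+17 · (2/4e+09 − 1/3e+09)) m/s ≈ 4595 m/s
(c) Conservation of angular momentum (rₚvₚ = rₐvₐ) gives vₚ/vₐ = rₐ/rₚ = 4e+09/2e+09 ≈ 2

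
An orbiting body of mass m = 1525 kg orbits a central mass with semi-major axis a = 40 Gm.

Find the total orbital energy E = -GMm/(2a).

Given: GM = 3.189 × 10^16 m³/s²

Convert to SI: a = 40 Gm = 4e+10 m.
E = −GMm / (2a).
E = −3.189e+16 · 1525 / (2 · 4e+10) J ≈ -6.079e+08 J = -607.9 MJ.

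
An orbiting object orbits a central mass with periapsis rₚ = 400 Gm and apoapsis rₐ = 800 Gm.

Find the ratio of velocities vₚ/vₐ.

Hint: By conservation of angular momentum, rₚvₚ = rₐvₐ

Convert to SI: rₚ = 400 Gm = 4e+11 m; rₐ = 800 Gm = 8e+11 m.
Conservation of angular momentum gives rₚvₚ = rₐvₐ, so vₚ/vₐ = rₐ/rₚ.
vₚ/vₐ = 8e+11 / 4e+11 ≈ 2.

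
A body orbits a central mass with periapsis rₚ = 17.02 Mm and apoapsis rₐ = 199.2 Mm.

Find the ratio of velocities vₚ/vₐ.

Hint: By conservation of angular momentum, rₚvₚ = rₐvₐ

Convert to SI: rₚ = 17.02 Mm = 1.702e+07 m; rₐ = 199.2 Mm = 1.992e+08 m.
Conservation of angular momentum gives rₚvₚ = rₐvₐ, so vₚ/vₐ = rₐ/rₚ.
vₚ/vₐ = 1.992e+08 / 1.702e+07 ≈ 11.7.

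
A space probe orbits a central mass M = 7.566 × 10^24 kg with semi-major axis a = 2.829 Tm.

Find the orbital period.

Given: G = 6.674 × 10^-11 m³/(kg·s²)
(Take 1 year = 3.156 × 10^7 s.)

Convert to SI: a = 2.829 Tm = 2.829e+12 m.
GM = G · M = 6.674e-11 · 7.566e+24 = 5.04955e+14 m³/s².
Kepler's third law: T = 2π √(a³ / GM).
Substituting a = 2.829e+12 m and GM = 5.04955e+14 m³/s²:
T = 2π √((2.829e+12)³ / 5.04955e+14) s
T ≈ 1.33e+12 s = 4.216e+04 years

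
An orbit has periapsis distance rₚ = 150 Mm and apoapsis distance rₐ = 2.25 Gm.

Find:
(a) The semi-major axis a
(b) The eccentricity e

Convert to SI: rₚ = 150 Mm = 1.5e+08 m; rₐ = 2.25 Gm = 2.25e+09 m.
(a) a = (rₚ + rₐ) / 2 = (1.5e+08 + 2.25e+09) / 2 ≈ 1.2e+09 m = 1.2 Gm.
(b) e = (rₐ − rₚ) / (rₐ + rₚ) = (2.25e+09 − 1.5e+08) / (2.25e+09 + 1.5e+08) ≈ 0.875.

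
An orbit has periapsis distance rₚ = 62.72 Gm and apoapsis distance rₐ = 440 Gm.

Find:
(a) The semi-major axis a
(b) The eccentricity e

Convert to SI: rₚ = 62.72 Gm = 6.272e+10 m; rₐ = 440 Gm = 4.4e+11 m.
(a) a = (rₚ + rₐ) / 2 = (6.272e+10 + 4.4e+11) / 2 ≈ 2.514e+11 m = 251.4 Gm.
(b) e = (rₐ − rₚ) / (rₐ + rₚ) = (4.4e+11 − 6.272e+10) / (4.4e+11 + 6.272e+10) ≈ 0.7505.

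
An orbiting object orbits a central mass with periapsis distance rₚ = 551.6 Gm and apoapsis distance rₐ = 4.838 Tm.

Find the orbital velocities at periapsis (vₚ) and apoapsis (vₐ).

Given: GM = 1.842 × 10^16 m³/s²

Convert to SI: rₚ = 551.6 Gm = 5.516e+11 m; rₐ = 4.838 Tm = 4.838e+12 m.
Use the vis-viva equation v² = GM(2/r − 1/a) with a = (rₚ + rₐ)/2 = (5.516e+11 + 4.838e+12)/2 = 2.6948e+12 m.
vₚ = √(GM · (2/rₚ − 1/a)) = √(1.842e+16 · (2/5.516e+11 − 1/2.6948e+12)) m/s ≈ 244.9 m/s = 244.9 m/s.
vₐ = √(GM · (2/rₐ − 1/a)) = √(1.842e+16 · (2/4.838e+12 − 1/2.6948e+12)) m/s ≈ 27.92 m/s = 27.92 m/s.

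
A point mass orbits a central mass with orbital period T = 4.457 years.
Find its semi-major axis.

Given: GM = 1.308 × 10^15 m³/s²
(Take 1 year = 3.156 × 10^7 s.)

Convert to SI: T = 4.457 years = 1.40663e+08 s.
Invert Kepler's third law: a = (GM · T² / (4π²))^(1/3).
Substituting T = 1.40663e+08 s and GM = 1.308e+15 m³/s²:
a = (1.308e+15 · (1.40663e+08)² / (4π²))^(1/3) m
a ≈ 8.687e+09 m = 8.687 Gm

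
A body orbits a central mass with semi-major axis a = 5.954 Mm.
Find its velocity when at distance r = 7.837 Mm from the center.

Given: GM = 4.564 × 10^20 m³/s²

Convert to SI: a = 5.954 Mm = 5.954e+06 m; r = 7.837 Mm = 7.837e+06 m.
Vis-viva: v = √(GM · (2/r − 1/a)).
2/r − 1/a = 2/7.837e+06 − 1/5.954e+06 = 8.72454e-08 m⁻¹.
v = √(4.564e+20 · 8.72454e-08) m/s ≈ 6.31e+06 m/s = 6310 km/s.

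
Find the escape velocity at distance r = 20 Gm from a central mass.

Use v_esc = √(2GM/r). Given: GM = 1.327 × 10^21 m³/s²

Convert to SI: r = 20 Gm = 2e+10 m.
Escape velocity comes from setting total energy to zero: ½v² − GM/r = 0 ⇒ v_esc = √(2GM / r).
v_esc = √(2 · 1.327e+21 / 2e+10) m/s ≈ 3.643e+05 m/s = 364.3 km/s.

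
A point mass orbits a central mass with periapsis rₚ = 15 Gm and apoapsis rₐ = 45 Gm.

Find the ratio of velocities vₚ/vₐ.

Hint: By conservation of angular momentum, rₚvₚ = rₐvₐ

Convert to SI: rₚ = 15 Gm = 1.5e+10 m; rₐ = 45 Gm = 4.5e+10 m.
Conservation of angular momentum gives rₚvₚ = rₐvₐ, so vₚ/vₐ = rₐ/rₚ.
vₚ/vₐ = 4.5e+10 / 1.5e+10 ≈ 3.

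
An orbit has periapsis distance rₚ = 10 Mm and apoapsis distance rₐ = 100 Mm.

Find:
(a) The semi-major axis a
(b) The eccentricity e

Convert to SI: rₚ = 10 Mm = 1e+07 m; rₐ = 100 Mm = 1e+08 m.
(a) a = (rₚ + rₐ) / 2 = (1e+07 + 1e+08) / 2 ≈ 5.5e+07 m = 55 Mm.
(b) e = (rₐ − rₚ) / (rₐ + rₚ) = (1e+08 − 1e+07) / (1e+08 + 1e+07) ≈ 0.8182.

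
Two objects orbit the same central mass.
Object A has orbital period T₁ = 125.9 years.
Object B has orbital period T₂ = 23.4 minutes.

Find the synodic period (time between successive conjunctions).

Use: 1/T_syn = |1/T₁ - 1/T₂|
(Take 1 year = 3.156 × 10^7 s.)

Convert to SI: T₁ = 125.9 years = 3.9734e+09 s; T₂ = 23.4 minutes = 1404 s.
T_syn = |T₁ · T₂ / (T₁ − T₂)|.
T_syn = |3.9734e+09 · 1404 / (3.9734e+09 − 1404)| s ≈ 1404 s = 23.4 minutes.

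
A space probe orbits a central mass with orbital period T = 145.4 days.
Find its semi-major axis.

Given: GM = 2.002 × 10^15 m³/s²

Convert to SI: T = 145.4 days = 1.25626e+07 s.
Invert Kepler's third law: a = (GM · T² / (4π²))^(1/3).
Substituting T = 1.25626e+07 s and GM = 2.002e+15 m³/s²:
a = (2.002e+15 · (1.25626e+07)² / (4π²))^(1/3) m
a ≈ 2e+09 m = 2 Gm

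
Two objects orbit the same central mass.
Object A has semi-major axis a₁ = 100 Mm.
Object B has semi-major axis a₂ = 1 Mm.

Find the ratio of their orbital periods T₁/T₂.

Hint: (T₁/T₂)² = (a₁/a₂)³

Convert to SI: a₁ = 100 Mm = 1e+08 m; a₂ = 1 Mm = 1e+06 m.
From Kepler's third law, (T₁/T₂)² = (a₁/a₂)³, so T₁/T₂ = (a₁/a₂)^(3/2).
a₁/a₂ = 1e+08 / 1e+06 = 100.
T₁/T₂ = (100)^(3/2) ≈ 1000.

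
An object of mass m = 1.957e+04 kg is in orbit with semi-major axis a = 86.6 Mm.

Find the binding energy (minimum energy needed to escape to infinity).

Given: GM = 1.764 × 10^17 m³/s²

Convert to SI: a = 86.6 Mm = 8.66e+07 m.
Total orbital energy is E = −GMm/(2a); binding energy is E_bind = −E = GMm/(2a).
E_bind = 1.764e+17 · 1.957e+04 / (2 · 8.66e+07) J ≈ 1.993e+13 J = 19.93 TJ.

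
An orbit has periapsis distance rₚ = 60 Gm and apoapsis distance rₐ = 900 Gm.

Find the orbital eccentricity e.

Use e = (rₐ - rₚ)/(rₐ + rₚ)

Convert to SI: rₚ = 60 Gm = 6e+10 m; rₐ = 900 Gm = 9e+11 m.
e = (rₐ − rₚ) / (rₐ + rₚ).
e = (9e+11 − 6e+10) / (9e+11 + 6e+10) = 8.4e+11 / 9.6e+11 ≈ 0.875.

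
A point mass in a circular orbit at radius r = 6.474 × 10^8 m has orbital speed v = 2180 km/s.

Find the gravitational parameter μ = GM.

Convert to SI: v = 2180 km/s = 2.18e+06 m/s.
For a circular orbit v² = GM/r, so GM = v² · r.
GM = (2.18e+06)² · 6.474e+08 m³/s² ≈ 3.077e+21 m³/s² = 3.077 × 10^21 m³/s².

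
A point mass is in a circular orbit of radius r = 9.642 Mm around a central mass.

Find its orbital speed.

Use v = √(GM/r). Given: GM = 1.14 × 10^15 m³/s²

Convert to SI: r = 9.642 Mm = 9.642e+06 m.
For a circular orbit, gravity supplies the centripetal force, so v = √(GM / r).
v = √(1.14e+15 / 9.642e+06) m/s ≈ 1.087e+04 m/s = 10.87 km/s.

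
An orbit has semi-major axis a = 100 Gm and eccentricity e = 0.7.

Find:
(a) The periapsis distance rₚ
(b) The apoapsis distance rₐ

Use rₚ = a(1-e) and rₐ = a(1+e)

Convert to SI: a = 100 Gm = 1e+11 m.
(a) rₚ = a(1 − e) = 1e+11 · (1 − 0.7) = 1e+11 · 0.3 ≈ 3e+10 m = 30 Gm.
(b) rₐ = a(1 + e) = 1e+11 · (1 + 0.7) = 1e+11 · 1.7 ≈ 1.7e+11 m = 170 Gm.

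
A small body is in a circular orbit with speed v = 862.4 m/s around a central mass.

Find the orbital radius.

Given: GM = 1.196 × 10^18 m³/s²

For a circular orbit, v² = GM / r, so r = GM / v².
r = 1.196e+18 / (862.4)² m ≈ 1.608e+12 m = 1.608 × 10^12 m.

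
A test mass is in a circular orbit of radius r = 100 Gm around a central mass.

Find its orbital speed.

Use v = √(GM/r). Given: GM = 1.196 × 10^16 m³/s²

Convert to SI: r = 100 Gm = 1e+11 m.
For a circular orbit, gravity supplies the centripetal force, so v = √(GM / r).
v = √(1.196e+16 / 1e+11) m/s ≈ 345.8 m/s = 345.8 m/s.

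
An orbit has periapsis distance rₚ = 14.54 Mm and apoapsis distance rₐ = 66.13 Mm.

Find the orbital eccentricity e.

Convert to SI: rₚ = 14.54 Mm = 1.454e+07 m; rₐ = 66.13 Mm = 6.613e+07 m.
e = (rₐ − rₚ) / (rₐ + rₚ).
e = (6.613e+07 − 1.454e+07) / (6.613e+07 + 1.454e+07) = 5.159e+07 / 8.067e+07 ≈ 0.6395.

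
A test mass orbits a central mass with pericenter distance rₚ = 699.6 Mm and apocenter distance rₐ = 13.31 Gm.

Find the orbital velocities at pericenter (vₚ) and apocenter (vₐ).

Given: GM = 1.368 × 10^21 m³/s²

Convert to SI: rₚ = 699.6 Mm = 6.996e+08 m; rₐ = 13.31 Gm = 1.331e+10 m.
Use the vis-viva equation v² = GM(2/r − 1/a) with a = (rₚ + rₐ)/2 = (6.996e+08 + 1.331e+10)/2 = 7.0048e+09 m.
vₚ = √(GM · (2/rₚ − 1/a)) = √(1.368e+21 · (2/6.996e+08 − 1/7.0048e+09)) m/s ≈ 1.928e+06 m/s = 1928 km/s.
vₐ = √(GM · (2/rₐ − 1/a)) = √(1.368e+21 · (2/1.331e+10 − 1/7.0048e+09)) m/s ≈ 1.013e+05 m/s = 101.3 km/s.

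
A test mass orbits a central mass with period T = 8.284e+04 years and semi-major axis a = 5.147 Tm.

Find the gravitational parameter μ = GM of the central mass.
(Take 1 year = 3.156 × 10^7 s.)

Convert to SI: T = 8.284e+04 years = 2.61443e+12 s; a = 5.147 Tm = 5.147e+12 m.
GM = 4π² · a³ / T².
GM = 4π² · (5.147e+12)³ / (2.61443e+12)² m³/s² ≈ 7.875e+14 m³/s² = 7.875 × 10^14 m³/s².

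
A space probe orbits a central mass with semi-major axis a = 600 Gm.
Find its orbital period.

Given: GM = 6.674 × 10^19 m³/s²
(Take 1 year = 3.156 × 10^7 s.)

Convert to SI: a = 600 Gm = 6e+11 m.
Kepler's third law: T = 2π √(a³ / GM).
Substituting a = 6e+11 m and GM = 6.674e+19 m³/s²:
T = 2π √((6e+11)³ / 6.674e+19) s
T ≈ 3.574e+08 s = 11.33 years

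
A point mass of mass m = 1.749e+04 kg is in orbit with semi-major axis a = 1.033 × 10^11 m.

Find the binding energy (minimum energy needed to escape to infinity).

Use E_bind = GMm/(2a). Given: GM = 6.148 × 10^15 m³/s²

Total orbital energy is E = −GMm/(2a); binding energy is E_bind = −E = GMm/(2a).
E_bind = 6.148e+15 · 1.749e+04 / (2 · 1.033e+11) J ≈ 5.205e+08 J = 520.5 MJ.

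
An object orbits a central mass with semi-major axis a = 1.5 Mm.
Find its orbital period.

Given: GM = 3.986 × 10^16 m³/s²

Convert to SI: a = 1.5 Mm = 1.5e+06 m.
Kepler's third law: T = 2π √(a³ / GM).
Substituting a = 1.5e+06 m and GM = 3.986e+16 m³/s²:
T = 2π √((1.5e+06)³ / 3.986e+16) s
T ≈ 57.82 s = 57.82 seconds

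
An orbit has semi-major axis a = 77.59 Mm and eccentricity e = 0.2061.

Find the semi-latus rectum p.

Convert to SI: a = 77.59 Mm = 7.759e+07 m.
p = a (1 − e²).
p = 7.759e+07 · (1 − (0.2061)²) = 7.759e+07 · 0.957523 ≈ 7.429e+07 m = 74.29 Mm.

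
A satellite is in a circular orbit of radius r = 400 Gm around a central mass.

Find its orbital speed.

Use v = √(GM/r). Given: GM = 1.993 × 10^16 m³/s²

Convert to SI: r = 400 Gm = 4e+11 m.
For a circular orbit, gravity supplies the centripetal force, so v = √(GM / r).
v = √(1.993e+16 / 4e+11) m/s ≈ 223.2 m/s = 223.2 m/s.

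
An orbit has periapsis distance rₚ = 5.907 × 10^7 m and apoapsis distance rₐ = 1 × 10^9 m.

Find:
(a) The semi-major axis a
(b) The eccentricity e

(a) a = (rₚ + rₐ) / 2 = (5.907e+07 + 1e+09) / 2 ≈ 5.295e+08 m = 5.295 × 10^8 m.
(b) e = (rₐ − rₚ) / (rₐ + rₚ) = (1e+09 − 5.907e+07) / (1e+09 + 5.907e+07) ≈ 0.8884.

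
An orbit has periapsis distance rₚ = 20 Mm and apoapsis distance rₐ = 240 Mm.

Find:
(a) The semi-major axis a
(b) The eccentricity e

Convert to SI: rₚ = 20 Mm = 2e+07 m; rₐ = 240 Mm = 2.4e+08 m.
(a) a = (rₚ + rₐ) / 2 = (2e+07 + 2.4e+08) / 2 ≈ 1.3e+08 m = 130 Mm.
(b) e = (rₐ − rₚ) / (rₐ + rₚ) = (2.4e+08 − 2e+07) / (2.4e+08 + 2e+07) ≈ 0.8462.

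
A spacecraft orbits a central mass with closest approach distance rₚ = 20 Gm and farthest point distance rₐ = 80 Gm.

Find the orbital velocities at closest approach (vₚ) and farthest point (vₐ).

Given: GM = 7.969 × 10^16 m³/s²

Convert to SI: rₚ = 20 Gm = 2e+10 m; rₐ = 80 Gm = 8e+10 m.
Use the vis-viva equation v² = GM(2/r − 1/a) with a = (rₚ + rₐ)/2 = (2e+10 + 8e+10)/2 = 5e+10 m.
vₚ = √(GM · (2/rₚ − 1/a)) = √(7.969e+16 · (2/2e+10 − 1/5e+10)) m/s ≈ 2525 m/s = 2.525 km/s.
vₐ = √(GM · (2/rₐ − 1/a)) = √(7.969e+16 · (2/8e+10 − 1/5e+10)) m/s ≈ 631.2 m/s = 631.2 m/s.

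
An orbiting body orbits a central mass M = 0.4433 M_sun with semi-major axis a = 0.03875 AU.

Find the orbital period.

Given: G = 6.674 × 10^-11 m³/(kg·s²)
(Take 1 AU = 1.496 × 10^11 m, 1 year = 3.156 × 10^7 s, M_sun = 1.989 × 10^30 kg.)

Convert to SI: a = 0.03875 AU = 5.797e+09 m; M = 0.4433 M_sun = 8.81724e+29 kg.
GM = G · M = 6.674e-11 · 8.81724e+29 = 5.88462e+19 m³/s².
Kepler's third law: T = 2π √(a³ / GM).
Substituting a = 5.797e+09 m and GM = 5.88462e+19 m³/s²:
T = 2π √((5.797e+09)³ / 5.88462e+19) s
T ≈ 3.615e+05 s = 0.01145 years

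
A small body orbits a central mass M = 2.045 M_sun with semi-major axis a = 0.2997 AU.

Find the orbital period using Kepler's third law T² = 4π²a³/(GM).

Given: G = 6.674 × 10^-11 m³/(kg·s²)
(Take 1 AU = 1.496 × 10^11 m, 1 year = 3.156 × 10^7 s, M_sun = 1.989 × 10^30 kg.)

Convert to SI: a = 0.2997 AU = 4.48351e+10 m; M = 2.045 M_sun = 4.0675e+30 kg.
GM = G · M = 6.674e-11 · 4.0675e+30 = 2.71465e+20 m³/s².
Kepler's third law: T = 2π √(a³ / GM).
Substituting a = 4.48351e+10 m and GM = 2.71465e+20 m³/s²:
T = 2π √((4.48351e+10)³ / 2.71465e+20) s
T ≈ 3.62e+06 s = 0.1147 years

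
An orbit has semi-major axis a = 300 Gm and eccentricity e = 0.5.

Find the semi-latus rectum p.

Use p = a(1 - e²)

Convert to SI: a = 300 Gm = 3e+11 m.
p = a (1 − e²).
p = 3e+11 · (1 − (0.5)²) = 3e+11 · 0.75 ≈ 2.25e+11 m = 225 Gm.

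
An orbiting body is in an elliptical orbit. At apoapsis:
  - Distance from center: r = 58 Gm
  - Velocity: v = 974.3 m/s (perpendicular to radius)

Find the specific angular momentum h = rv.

Convert to SI: r = 58 Gm = 5.8e+10 m.
With v perpendicular to r, h = r · v.
h = 5.8e+10 · 974.3 m²/s ≈ 5.651e+13 m²/s.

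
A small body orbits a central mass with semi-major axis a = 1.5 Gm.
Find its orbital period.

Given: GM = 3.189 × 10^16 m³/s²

Convert to SI: a = 1.5 Gm = 1.5e+09 m.
Kepler's third law: T = 2π √(a³ / GM).
Substituting a = 1.5e+09 m and GM = 3.189e+16 m³/s²:
T = 2π √((1.5e+09)³ / 3.189e+16) s
T ≈ 2.044e+06 s = 23.66 days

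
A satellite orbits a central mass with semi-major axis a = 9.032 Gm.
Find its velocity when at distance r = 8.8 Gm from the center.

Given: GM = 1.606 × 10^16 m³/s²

Convert to SI: a = 9.032 Gm = 9.032e+09 m; r = 8.8 Gm = 8.8e+09 m.
Vis-viva: v = √(GM · (2/r − 1/a)).
2/r − 1/a = 2/8.8e+09 − 1/9.032e+09 = 1.16555e-10 m⁻¹.
v = √(1.606e+16 · 1.16555e-10) m/s ≈ 1368 m/s = 1.368 km/s.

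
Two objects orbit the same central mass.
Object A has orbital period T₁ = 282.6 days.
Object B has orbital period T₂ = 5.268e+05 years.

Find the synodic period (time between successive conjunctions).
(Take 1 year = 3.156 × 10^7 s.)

Convert to SI: T₁ = 282.6 days = 2.44166e+07 s; T₂ = 5.268e+05 years = 1.66258e+13 s.
T_syn = |T₁ · T₂ / (T₁ − T₂)|.
T_syn = |2.44166e+07 · 1.66258e+13 / (2.44166e+07 − 1.66258e+13)| s ≈ 2.442e+07 s = 282.6 days.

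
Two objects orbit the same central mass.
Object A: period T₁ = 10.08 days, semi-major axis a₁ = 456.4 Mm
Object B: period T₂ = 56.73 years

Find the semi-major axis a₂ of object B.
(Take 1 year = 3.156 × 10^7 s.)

Convert to SI: T₁ = 10.08 days = 870912 s; a₁ = 456.4 Mm = 4.564e+08 m; T₂ = 56.73 years = 1.7904e+09 s.
Kepler's third law: (T₁/T₂)² = (a₁/a₂)³ ⇒ a₂ = a₁ · (T₂/T₁)^(2/3).
T₂/T₁ = 1.7904e+09 / 870912 = 2055.77.
a₂ = 4.564e+08 · (2055.77)^(2/3) m ≈ 7.379e+10 m = 73.79 Gm.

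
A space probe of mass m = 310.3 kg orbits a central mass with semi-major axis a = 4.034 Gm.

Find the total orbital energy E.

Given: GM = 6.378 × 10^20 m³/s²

Convert to SI: a = 4.034 Gm = 4.034e+09 m.
E = −GMm / (2a).
E = −6.378e+20 · 310.3 / (2 · 4.034e+09) J ≈ -2.453e+13 J = -24.53 TJ.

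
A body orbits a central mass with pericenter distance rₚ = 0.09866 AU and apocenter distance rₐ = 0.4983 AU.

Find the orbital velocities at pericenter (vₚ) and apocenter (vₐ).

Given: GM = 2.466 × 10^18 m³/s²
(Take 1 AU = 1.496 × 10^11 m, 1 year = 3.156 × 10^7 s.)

Convert to SI: rₚ = 0.09866 AU = 1.47595e+10 m; rₐ = 0.4983 AU = 7.45457e+10 m.
Use the vis-viva equation v² = GM(2/r − 1/a) with a = (rₚ + rₐ)/2 = (1.47595e+10 + 7.45457e+10)/2 = 4.46526e+10 m.
vₚ = √(GM · (2/rₚ − 1/a)) = √(2.466e+18 · (2/1.47595e+10 − 1/4.46526e+10)) m/s ≈ 1.67e+04 m/s = 3.523 AU/year.
vₐ = √(GM · (2/rₐ − 1/a)) = √(2.466e+18 · (2/7.45457e+10 − 1/4.46526e+10)) m/s ≈ 3307 m/s = 0.6976 AU/year.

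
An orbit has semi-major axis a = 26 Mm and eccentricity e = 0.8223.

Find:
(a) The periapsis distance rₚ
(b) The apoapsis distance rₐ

Convert to SI: a = 26 Mm = 2.6e+07 m.
(a) rₚ = a(1 − e) = 2.6e+07 · (1 − 0.8223) = 2.6e+07 · 0.1777 ≈ 4.62e+06 m = 4.62 Mm.
(b) rₐ = a(1 + e) = 2.6e+07 · (1 + 0.8223) = 2.6e+07 · 1.8223 ≈ 4.738e+07 m = 47.38 Mm.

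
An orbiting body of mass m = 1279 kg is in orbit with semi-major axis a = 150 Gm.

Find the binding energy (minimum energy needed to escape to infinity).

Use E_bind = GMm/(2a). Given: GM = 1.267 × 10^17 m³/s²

Convert to SI: a = 150 Gm = 1.5e+11 m.
Total orbital energy is E = −GMm/(2a); binding energy is E_bind = −E = GMm/(2a).
E_bind = 1.267e+17 · 1279 / (2 · 1.5e+11) J ≈ 5.402e+08 J = 540.2 MJ.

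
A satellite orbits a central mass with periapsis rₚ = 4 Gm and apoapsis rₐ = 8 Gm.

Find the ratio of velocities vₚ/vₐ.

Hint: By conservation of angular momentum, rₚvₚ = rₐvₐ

Convert to SI: rₚ = 4 Gm = 4e+09 m; rₐ = 8 Gm = 8e+09 m.
Conservation of angular momentum gives rₚvₚ = rₐvₐ, so vₚ/vₐ = rₐ/rₚ.
vₚ/vₐ = 8e+09 / 4e+09 ≈ 2.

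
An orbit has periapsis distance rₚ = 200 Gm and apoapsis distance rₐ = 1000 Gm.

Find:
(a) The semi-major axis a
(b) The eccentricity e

Convert to SI: rₚ = 200 Gm = 2e+11 m; rₐ = 1000 Gm = 1e+12 m.
(a) a = (rₚ + rₐ) / 2 = (2e+11 + 1e+12) / 2 ≈ 6e+11 m = 600 Gm.
(b) e = (rₐ − rₚ) / (rₐ + rₚ) = (1e+12 − 2e+11) / (1e+12 + 2e+11) ≈ 0.6667.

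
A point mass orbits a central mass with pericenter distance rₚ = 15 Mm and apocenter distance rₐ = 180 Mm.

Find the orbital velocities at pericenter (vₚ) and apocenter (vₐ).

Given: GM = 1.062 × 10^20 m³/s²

Convert to SI: rₚ = 15 Mm = 1.5e+07 m; rₐ = 180 Mm = 1.8e+08 m.
Use the vis-viva equation v² = GM(2/r − 1/a) with a = (rₚ + rₐ)/2 = (1.5e+07 + 1.8e+08)/2 = 9.75e+07 m.
vₚ = √(GM · (2/rₚ − 1/a)) = √(1.062e+20 · (2/1.5e+07 − 1/9.75e+07)) m/s ≈ 3.615e+06 m/s = 3615 km/s.
vₐ = √(GM · (2/rₐ − 1/a)) = √(1.062e+20 · (2/1.8e+08 − 1/9.75e+07)) m/s ≈ 3.013e+05 m/s = 301.3 km/s.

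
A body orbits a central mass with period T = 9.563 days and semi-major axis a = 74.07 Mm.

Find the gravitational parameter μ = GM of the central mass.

Convert to SI: T = 9.563 days = 826243 s; a = 74.07 Mm = 7.407e+07 m.
GM = 4π² · a³ / T².
GM = 4π² · (7.407e+07)³ / (826243)² m³/s² ≈ 2.35e+13 m³/s² = 2.35 × 10^13 m³/s².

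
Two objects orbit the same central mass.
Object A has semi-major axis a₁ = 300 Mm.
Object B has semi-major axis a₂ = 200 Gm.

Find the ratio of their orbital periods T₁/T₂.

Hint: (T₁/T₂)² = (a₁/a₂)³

Convert to SI: a₁ = 300 Mm = 3e+08 m; a₂ = 200 Gm = 2e+11 m.
From Kepler's third law, (T₁/T₂)² = (a₁/a₂)³, so T₁/T₂ = (a₁/a₂)^(3/2).
a₁/a₂ = 3e+08 / 2e+11 = 0.0015.
T₁/T₂ = (0.0015)^(3/2) ≈ 5.809e-05.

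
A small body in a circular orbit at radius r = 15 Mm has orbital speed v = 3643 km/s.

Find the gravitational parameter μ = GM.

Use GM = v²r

Convert to SI: r = 15 Mm = 1.5e+07 m; v = 3643 km/s = 3.643e+06 m/s.
For a circular orbit v² = GM/r, so GM = v² · r.
GM = (3.643e+06)² · 1.5e+07 m³/s² ≈ 1.991e+20 m³/s² = 1.991 × 10^20 m³/s².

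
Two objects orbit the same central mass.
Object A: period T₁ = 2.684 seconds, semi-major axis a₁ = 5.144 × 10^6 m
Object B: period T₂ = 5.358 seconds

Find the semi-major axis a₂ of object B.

Kepler's third law: (T₁/T₂)² = (a₁/a₂)³ ⇒ a₂ = a₁ · (T₂/T₁)^(2/3).
T₂/T₁ = 5.358 / 2.684 = 1.99627.
a₂ = 5.144e+06 · (1.99627)^(2/3) m ≈ 8.155e+06 m = 8.155 × 10^6 m.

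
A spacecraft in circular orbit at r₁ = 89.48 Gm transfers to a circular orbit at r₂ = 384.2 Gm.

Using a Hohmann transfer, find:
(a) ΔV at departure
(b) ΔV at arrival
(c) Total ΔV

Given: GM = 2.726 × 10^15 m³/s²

Convert to SI: r₁ = 89.48 Gm = 8.948e+10 m; r₂ = 384.2 Gm = 3.842e+11 m.
Transfer semi-major axis: a_t = (r₁ + r₂)/2 = (8.948e+10 + 3.842e+11)/2 = 2.3684e+11 m.
Circular speeds: v₁ = √(GM/r₁) = 174.542 m/s, v₂ = √(GM/r₂) = 84.2334 m/s.
Transfer speeds (vis-viva v² = GM(2/r − 1/a_t)): v₁ᵗ = 222.306 m/s, v₂ᵗ = 51.775 m/s.
(a) ΔV₁ = |v₁ᵗ − v₁| ≈ 47.76 m/s = 47.76 m/s.
(b) ΔV₂ = |v₂ − v₂ᵗ| ≈ 32.46 m/s = 32.46 m/s.
(c) ΔV_total = ΔV₁ + ΔV₂ ≈ 80.22 m/s = 80.22 m/s.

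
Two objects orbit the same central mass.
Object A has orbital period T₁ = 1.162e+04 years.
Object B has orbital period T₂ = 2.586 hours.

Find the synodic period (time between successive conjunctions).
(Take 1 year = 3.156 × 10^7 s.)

Convert to SI: T₁ = 1.162e+04 years = 3.66727e+11 s; T₂ = 2.586 hours = 9309.6 s.
T_syn = |T₁ · T₂ / (T₁ − T₂)|.
T_syn = |3.66727e+11 · 9309.6 / (3.66727e+11 − 9309.6)| s ≈ 9310 s = 2.586 hours.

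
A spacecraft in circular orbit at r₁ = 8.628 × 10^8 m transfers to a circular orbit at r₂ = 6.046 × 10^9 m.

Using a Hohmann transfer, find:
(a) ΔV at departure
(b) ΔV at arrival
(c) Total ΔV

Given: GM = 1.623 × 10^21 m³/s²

Transfer semi-major axis: a_t = (r₁ + r₂)/2 = (8.628e+08 + 6.046e+09)/2 = 3.4544e+09 m.
Circular speeds: v₁ = √(GM/r₁) = 1.37153e+06 m/s, v₂ = √(GM/r₂) = 518114 m/s.
Transfer speeds (vis-viva v² = GM(2/r − 1/a_t)): v₁ᵗ = 1.81448e+06 m/s, v₂ᵗ = 258937 m/s.
(a) ΔV₁ = |v₁ᵗ − v₁| ≈ 4.43e+05 m/s = 443 km/s.
(b) ΔV₂ = |v₂ − v₂ᵗ| ≈ 2.592e+05 m/s = 259.2 km/s.
(c) ΔV_total = ΔV₁ + ΔV₂ ≈ 7.021e+05 m/s = 702.1 km/s.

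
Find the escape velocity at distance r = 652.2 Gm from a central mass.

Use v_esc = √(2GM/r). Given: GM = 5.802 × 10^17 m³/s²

Convert to SI: r = 652.2 Gm = 6.522e+11 m.
Escape velocity comes from setting total energy to zero: ½v² − GM/r = 0 ⇒ v_esc = √(2GM / r).
v_esc = √(2 · 5.802e+17 / 6.522e+11) m/s ≈ 1334 m/s = 1.334 km/s.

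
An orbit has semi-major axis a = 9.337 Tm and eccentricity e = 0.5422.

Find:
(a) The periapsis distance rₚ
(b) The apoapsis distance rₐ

Convert to SI: a = 9.337 Tm = 9.337e+12 m.
(a) rₚ = a(1 − e) = 9.337e+12 · (1 − 0.5422) = 9.337e+12 · 0.4578 ≈ 4.274e+12 m = 4.274 Tm.
(b) rₐ = a(1 + e) = 9.337e+12 · (1 + 0.5422) = 9.337e+12 · 1.5422 ≈ 1.44e+13 m = 14.4 Tm.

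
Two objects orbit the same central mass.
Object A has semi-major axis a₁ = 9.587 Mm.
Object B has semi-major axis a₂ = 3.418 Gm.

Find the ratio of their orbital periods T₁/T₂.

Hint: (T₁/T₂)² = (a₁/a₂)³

Convert to SI: a₁ = 9.587 Mm = 9.587e+06 m; a₂ = 3.418 Gm = 3.418e+09 m.
From Kepler's third law, (T₁/T₂)² = (a₁/a₂)³, so T₁/T₂ = (a₁/a₂)^(3/2).
a₁/a₂ = 9.587e+06 / 3.418e+09 = 0.00280486.
T₁/T₂ = (0.00280486)^(3/2) ≈ 0.0001485.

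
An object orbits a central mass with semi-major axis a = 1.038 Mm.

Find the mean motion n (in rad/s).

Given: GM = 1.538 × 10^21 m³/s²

Convert to SI: a = 1.038 Mm = 1.038e+06 m.
n = √(GM / a³).
n = √(1.538e+21 / (1.038e+06)³) rad/s ≈ 37.08 rad/s.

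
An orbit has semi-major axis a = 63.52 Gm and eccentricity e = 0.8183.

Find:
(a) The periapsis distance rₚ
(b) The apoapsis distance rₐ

Convert to SI: a = 63.52 Gm = 6.352e+10 m.
(a) rₚ = a(1 − e) = 6.352e+10 · (1 − 0.8183) = 6.352e+10 · 0.1817 ≈ 1.154e+10 m = 11.54 Gm.
(b) rₐ = a(1 + e) = 6.352e+10 · (1 + 0.8183) = 6.352e+10 · 1.8183 ≈ 1.155e+11 m = 115.5 Gm.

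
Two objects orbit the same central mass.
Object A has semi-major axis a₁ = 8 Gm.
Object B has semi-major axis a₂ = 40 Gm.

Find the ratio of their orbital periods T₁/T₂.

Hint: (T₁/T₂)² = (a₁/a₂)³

Convert to SI: a₁ = 8 Gm = 8e+09 m; a₂ = 40 Gm = 4e+10 m.
From Kepler's third law, (T₁/T₂)² = (a₁/a₂)³, so T₁/T₂ = (a₁/a₂)^(3/2).
a₁/a₂ = 8e+09 / 4e+10 = 0.2.
T₁/T₂ = (0.2)^(3/2) ≈ 0.08944.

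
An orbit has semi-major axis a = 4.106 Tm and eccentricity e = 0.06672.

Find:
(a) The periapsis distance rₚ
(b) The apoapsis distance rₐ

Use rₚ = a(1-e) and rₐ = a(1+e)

Convert to SI: a = 4.106 Tm = 4.106e+12 m.
(a) rₚ = a(1 − e) = 4.106e+12 · (1 − 0.06672) = 4.106e+12 · 0.93328 ≈ 3.832e+12 m = 3.832 Tm.
(b) rₐ = a(1 + e) = 4.106e+12 · (1 + 0.06672) = 4.106e+12 · 1.06672 ≈ 4.38e+12 m = 4.38 Tm.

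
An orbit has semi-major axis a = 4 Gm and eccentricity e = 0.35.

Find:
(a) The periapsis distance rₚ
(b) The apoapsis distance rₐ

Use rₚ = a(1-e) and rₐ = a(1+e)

Convert to SI: a = 4 Gm = 4e+09 m.
(a) rₚ = a(1 − e) = 4e+09 · (1 − 0.35) = 4e+09 · 0.65 ≈ 2.6e+09 m = 2.6 Gm.
(b) rₐ = a(1 + e) = 4e+09 · (1 + 0.35) = 4e+09 · 1.35 ≈ 5.4e+09 m = 5.4 Gm.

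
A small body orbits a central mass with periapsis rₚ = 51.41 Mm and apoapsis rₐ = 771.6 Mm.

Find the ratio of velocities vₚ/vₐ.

Convert to SI: rₚ = 51.41 Mm = 5.141e+07 m; rₐ = 771.6 Mm = 7.716e+08 m.
Conservation of angular momentum gives rₚvₚ = rₐvₐ, so vₚ/vₐ = rₐ/rₚ.
vₚ/vₐ = 7.716e+08 / 5.141e+07 ≈ 15.01.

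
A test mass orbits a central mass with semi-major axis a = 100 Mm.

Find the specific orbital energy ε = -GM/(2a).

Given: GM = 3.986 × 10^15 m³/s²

Convert to SI: a = 100 Mm = 1e+08 m.
ε = −GM / (2a).
ε = −3.986e+15 / (2 · 1e+08) J/kg ≈ -1.993e+07 J/kg = -19.93 MJ/kg.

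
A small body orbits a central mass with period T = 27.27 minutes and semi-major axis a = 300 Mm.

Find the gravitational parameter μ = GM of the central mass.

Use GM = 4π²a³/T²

Convert to SI: T = 27.27 minutes = 1636.2 s; a = 300 Mm = 3e+08 m.
GM = 4π² · a³ / T².
GM = 4π² · (3e+08)³ / (1636.2)² m³/s² ≈ 3.982e+20 m³/s² = 3.982 × 10^20 m³/s².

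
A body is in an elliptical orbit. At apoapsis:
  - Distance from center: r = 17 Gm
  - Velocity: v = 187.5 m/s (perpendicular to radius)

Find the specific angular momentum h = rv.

Convert to SI: r = 17 Gm = 1.7e+10 m.
With v perpendicular to r, h = r · v.
h = 1.7e+10 · 187.5 m²/s ≈ 3.188e+12 m²/s.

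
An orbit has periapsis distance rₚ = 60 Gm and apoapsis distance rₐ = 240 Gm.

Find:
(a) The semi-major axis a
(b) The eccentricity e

Convert to SI: rₚ = 60 Gm = 6e+10 m; rₐ = 240 Gm = 2.4e+11 m.
(a) a = (rₚ + rₐ) / 2 = (6e+10 + 2.4e+11) / 2 ≈ 1.5e+11 m = 150 Gm.
(b) e = (rₐ − rₚ) / (rₐ + rₚ) = (2.4e+11 − 6e+10) / (2.4e+11 + 6e+10) ≈ 0.6.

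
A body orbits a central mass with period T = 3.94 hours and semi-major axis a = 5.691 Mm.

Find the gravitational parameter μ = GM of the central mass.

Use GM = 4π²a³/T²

Convert to SI: T = 3.94 hours = 14184 s; a = 5.691 Mm = 5.691e+06 m.
GM = 4π² · a³ / T².
GM = 4π² · (5.691e+06)³ / (14184)² m³/s² ≈ 3.617e+13 m³/s² = 3.617 × 10^13 m³/s².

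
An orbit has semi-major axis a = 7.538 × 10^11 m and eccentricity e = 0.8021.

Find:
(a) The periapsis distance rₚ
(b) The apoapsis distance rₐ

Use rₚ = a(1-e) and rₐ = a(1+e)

(a) rₚ = a(1 − e) = 7.538e+11 · (1 − 0.8021) = 7.538e+11 · 0.1979 ≈ 1.492e+11 m = 1.492 × 10^11 m.
(b) rₐ = a(1 + e) = 7.538e+11 · (1 + 0.8021) = 7.538e+11 · 1.8021 ≈ 1.358e+12 m = 1.358 × 10^12 m.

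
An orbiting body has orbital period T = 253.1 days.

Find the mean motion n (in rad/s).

Convert to SI: T = 253.1 days = 2.18678e+07 s.
n = 2π / T.
n = 2π / 2.18678e+07 s ≈ 2.873e-07 rad/s.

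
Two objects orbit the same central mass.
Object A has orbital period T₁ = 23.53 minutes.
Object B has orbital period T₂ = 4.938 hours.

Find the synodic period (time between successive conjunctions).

Convert to SI: T₁ = 23.53 minutes = 1411.8 s; T₂ = 4.938 hours = 17776.8 s.
T_syn = |T₁ · T₂ / (T₁ − T₂)|.
T_syn = |1411.8 · 17776.8 / (1411.8 − 17776.8)| s ≈ 1534 s = 25.56 minutes.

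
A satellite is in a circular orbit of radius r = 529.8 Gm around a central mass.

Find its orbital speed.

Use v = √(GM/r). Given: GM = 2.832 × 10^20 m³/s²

Convert to SI: r = 529.8 Gm = 5.298e+11 m.
For a circular orbit, gravity supplies the centripetal force, so v = √(GM / r).
v = √(2.832e+20 / 5.298e+11) m/s ≈ 2.312e+04 m/s = 23.12 km/s.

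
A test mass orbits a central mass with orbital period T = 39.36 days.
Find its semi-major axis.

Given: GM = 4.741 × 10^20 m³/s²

Convert to SI: T = 39.36 days = 3.4007e+06 s.
Invert Kepler's third law: a = (GM · T² / (4π²))^(1/3).
Substituting T = 3.4007e+06 s and GM = 4.741e+20 m³/s²:
a = (4.741e+20 · (3.4007e+06)² / (4π²))^(1/3) m
a ≈ 5.179e+10 m = 5.179 × 10^10 m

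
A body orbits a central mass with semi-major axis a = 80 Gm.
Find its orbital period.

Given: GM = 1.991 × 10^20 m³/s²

Convert to SI: a = 80 Gm = 8e+10 m.
Kepler's third law: T = 2π √(a³ / GM).
Substituting a = 8e+10 m and GM = 1.991e+20 m³/s²:
T = 2π √((8e+10)³ / 1.991e+20) s
T ≈ 1.008e+07 s = 116.6 days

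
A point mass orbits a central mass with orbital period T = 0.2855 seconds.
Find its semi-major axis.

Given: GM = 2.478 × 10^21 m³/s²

Invert Kepler's third law: a = (GM · T² / (4π²))^(1/3).
Substituting T = 0.2855 s and GM = 2.478e+21 m³/s²:
a = (2.478e+21 · (0.2855)² / (4π²))^(1/3) m
a ≈ 1.723e+06 m = 1.723 Mm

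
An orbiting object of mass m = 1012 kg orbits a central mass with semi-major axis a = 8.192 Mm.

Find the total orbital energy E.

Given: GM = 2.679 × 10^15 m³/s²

Convert to SI: a = 8.192 Mm = 8.192e+06 m.
E = −GMm / (2a).
E = −2.679e+15 · 1012 / (2 · 8.192e+06) J ≈ -1.655e+11 J = -165.5 GJ.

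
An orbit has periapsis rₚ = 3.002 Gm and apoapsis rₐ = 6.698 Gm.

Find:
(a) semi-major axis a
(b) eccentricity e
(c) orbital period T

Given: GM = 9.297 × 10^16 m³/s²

Convert to SI: rₚ = 3.002 Gm = 3.002e+09 m; rₐ = 6.698 Gm = 6.698e+09 m.
(a) a = (rₚ + rₐ)/2 = (3.002e+09 + 6.698e+09)/2 ≈ 4.85e+09 m
(b) e = (rₐ − rₚ)/(rₐ + rₚ) = (6.698e+09 − 3.002e+09)/(6.698e+09 + 3.002e+09) ≈ 0.381
(c) With a = (rₚ + rₐ)/2 = 4.85e+09 m, T = 2π √(a³/GM) = 2π √((4.85e+09)³/9.297e+16) s ≈ 6.96e+06 s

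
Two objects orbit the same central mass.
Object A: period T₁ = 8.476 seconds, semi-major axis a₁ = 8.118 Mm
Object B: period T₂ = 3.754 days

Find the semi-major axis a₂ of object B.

Convert to SI: a₁ = 8.118 Mm = 8.118e+06 m; T₂ = 3.754 days = 324346 s.
Kepler's third law: (T₁/T₂)² = (a₁/a₂)³ ⇒ a₂ = a₁ · (T₂/T₁)^(2/3).
T₂/T₁ = 324346 / 8.476 = 38266.4.
a₂ = 8.118e+06 · (38266.4)^(2/3) m ≈ 9.219e+09 m = 9.219 Gm.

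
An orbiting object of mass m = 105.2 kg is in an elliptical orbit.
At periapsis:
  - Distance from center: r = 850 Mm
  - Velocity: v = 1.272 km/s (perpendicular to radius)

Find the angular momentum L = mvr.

Convert to SI: r = 850 Mm = 8.5e+08 m; v = 1.272 km/s = 1272 m/s.
Since v is perpendicular to r, L = m · v · r.
L = 105.2 · 1272 · 8.5e+08 kg·m²/s ≈ 1.137e+14 kg·m²/s.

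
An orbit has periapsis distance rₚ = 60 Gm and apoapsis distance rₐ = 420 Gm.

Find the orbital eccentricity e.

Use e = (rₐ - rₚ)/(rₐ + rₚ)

Convert to SI: rₚ = 60 Gm = 6e+10 m; rₐ = 420 Gm = 4.2e+11 m.
e = (rₐ − rₚ) / (rₐ + rₚ).
e = (4.2e+11 − 6e+10) / (4.2e+11 + 6e+10) = 3.6e+11 / 4.8e+11 ≈ 0.75.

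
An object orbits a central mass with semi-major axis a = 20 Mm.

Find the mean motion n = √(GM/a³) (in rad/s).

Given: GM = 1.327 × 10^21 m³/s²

Convert to SI: a = 20 Mm = 2e+07 m.
n = √(GM / a³).
n = √(1.327e+21 / (2e+07)³) rad/s ≈ 0.4073 rad/s.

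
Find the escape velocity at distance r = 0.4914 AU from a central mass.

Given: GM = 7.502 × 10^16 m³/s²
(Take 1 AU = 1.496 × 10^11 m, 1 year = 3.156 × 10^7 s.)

Convert to SI: r = 0.4914 AU = 7.35134e+10 m.
Escape velocity comes from setting total energy to zero: ½v² − GM/r = 0 ⇒ v_esc = √(2GM / r).
v_esc = √(2 · 7.502e+16 / 7.35134e+10) m/s ≈ 1429 m/s = 0.3014 AU/year.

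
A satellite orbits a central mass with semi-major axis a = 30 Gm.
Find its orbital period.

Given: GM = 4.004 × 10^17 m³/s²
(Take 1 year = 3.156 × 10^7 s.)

Convert to SI: a = 30 Gm = 3e+10 m.
Kepler's third law: T = 2π √(a³ / GM).
Substituting a = 3e+10 m and GM = 4.004e+17 m³/s²:
T = 2π √((3e+10)³ / 4.004e+17) s
T ≈ 5.16e+07 s = 1.635 years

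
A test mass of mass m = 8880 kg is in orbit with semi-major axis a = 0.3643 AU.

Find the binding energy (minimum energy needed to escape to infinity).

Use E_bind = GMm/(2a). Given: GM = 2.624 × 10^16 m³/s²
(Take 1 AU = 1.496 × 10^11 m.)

Convert to SI: a = 0.3643 AU = 5.44993e+10 m.
Total orbital energy is E = −GMm/(2a); binding energy is E_bind = −E = GMm/(2a).
E_bind = 2.624e+16 · 8880 / (2 · 5.44993e+10) J ≈ 2.138e+09 J = 2.138 GJ.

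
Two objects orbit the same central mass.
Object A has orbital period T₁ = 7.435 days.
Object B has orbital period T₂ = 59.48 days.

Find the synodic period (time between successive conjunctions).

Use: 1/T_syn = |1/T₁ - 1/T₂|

Convert to SI: T₁ = 7.435 days = 642384 s; T₂ = 59.48 days = 5.13907e+06 s.
T_syn = |T₁ · T₂ / (T₁ − T₂)|.
T_syn = |642384 · 5.13907e+06 / (642384 − 5.13907e+06)| s ≈ 7.342e+05 s = 8.497 days.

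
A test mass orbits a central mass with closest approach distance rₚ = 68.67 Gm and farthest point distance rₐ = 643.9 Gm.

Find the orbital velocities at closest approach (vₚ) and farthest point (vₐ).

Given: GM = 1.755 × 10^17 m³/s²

Convert to SI: rₚ = 68.67 Gm = 6.867e+10 m; rₐ = 643.9 Gm = 6.439e+11 m.
Use the vis-viva equation v² = GM(2/r − 1/a) with a = (rₚ + rₐ)/2 = (6.867e+10 + 6.439e+11)/2 = 3.56285e+11 m.
vₚ = √(GM · (2/rₚ − 1/a)) = √(1.755e+17 · (2/6.867e+10 − 1/3.56285e+11)) m/s ≈ 2149 m/s = 2.149 km/s.
vₐ = √(GM · (2/rₐ − 1/a)) = √(1.755e+17 · (2/6.439e+11 − 1/3.56285e+11)) m/s ≈ 229.2 m/s = 229.2 m/s.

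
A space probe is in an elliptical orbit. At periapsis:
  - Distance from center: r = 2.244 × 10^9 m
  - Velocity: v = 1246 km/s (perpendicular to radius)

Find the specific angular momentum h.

Convert to SI: v = 1246 km/s = 1.246e+06 m/s.
With v perpendicular to r, h = r · v.
h = 2.244e+09 · 1.246e+06 m²/s ≈ 2.796e+15 m²/s.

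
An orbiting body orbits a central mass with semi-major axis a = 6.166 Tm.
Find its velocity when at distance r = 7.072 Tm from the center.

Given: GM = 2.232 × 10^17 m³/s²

Convert to SI: a = 6.166 Tm = 6.166e+12 m; r = 7.072 Tm = 7.072e+12 m.
Vis-viva: v = √(GM · (2/r − 1/a)).
2/r − 1/a = 2/7.072e+12 − 1/6.166e+12 = 1.20626e-13 m⁻¹.
v = √(2.232e+17 · 1.20626e-13) m/s ≈ 164.1 m/s = 164.1 m/s.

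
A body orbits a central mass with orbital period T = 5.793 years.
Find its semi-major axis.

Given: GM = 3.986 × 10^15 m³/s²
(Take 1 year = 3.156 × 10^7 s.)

Convert to SI: T = 5.793 years = 1.82827e+08 s.
Invert Kepler's third law: a = (GM · T² / (4π²))^(1/3).
Substituting T = 1.82827e+08 s and GM = 3.986e+15 m³/s²:
a = (3.986e+15 · (1.82827e+08)² / (4π²))^(1/3) m
a ≈ 1.5e+10 m = 15 Gm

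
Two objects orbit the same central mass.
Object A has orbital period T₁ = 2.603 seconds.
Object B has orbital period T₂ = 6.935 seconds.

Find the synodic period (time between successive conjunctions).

T_syn = |T₁ · T₂ / (T₁ − T₂)|.
T_syn = |2.603 · 6.935 / (2.603 − 6.935)| s ≈ 4.167 s = 4.167 seconds.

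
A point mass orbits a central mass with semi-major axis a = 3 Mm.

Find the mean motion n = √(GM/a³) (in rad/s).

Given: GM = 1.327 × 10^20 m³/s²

Convert to SI: a = 3 Mm = 3e+06 m.
n = √(GM / a³).
n = √(1.327e+20 / (3e+06)³) rad/s ≈ 2.217 rad/s.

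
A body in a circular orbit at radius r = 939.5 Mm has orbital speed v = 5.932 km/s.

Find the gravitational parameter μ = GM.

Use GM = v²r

Convert to SI: r = 939.5 Mm = 9.395e+08 m; v = 5.932 km/s = 5932 m/s.
For a circular orbit v² = GM/r, so GM = v² · r.
GM = (5932)² · 9.395e+08 m³/s² ≈ 3.306e+16 m³/s² = 3.306 × 10^16 m³/s².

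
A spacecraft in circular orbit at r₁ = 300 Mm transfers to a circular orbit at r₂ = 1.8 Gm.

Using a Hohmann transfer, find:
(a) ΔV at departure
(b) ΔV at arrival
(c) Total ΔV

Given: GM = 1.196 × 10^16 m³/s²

Convert to SI: r₁ = 300 Mm = 3e+08 m; r₂ = 1.8 Gm = 1.8e+09 m.
Transfer semi-major axis: a_t = (r₁ + r₂)/2 = (3e+08 + 1.8e+09)/2 = 1.05e+09 m.
Circular speeds: v₁ = √(GM/r₁) = 6314.01 m/s, v₂ = √(GM/r₂) = 2577.68 m/s.
Transfer speeds (vis-viva v² = GM(2/r − 1/a_t)): v₁ᵗ = 8266.97 m/s, v₂ᵗ = 1377.83 m/s.
(a) ΔV₁ = |v₁ᵗ − v₁| ≈ 1953 m/s = 1.953 km/s.
(b) ΔV₂ = |v₂ − v₂ᵗ| ≈ 1200 m/s = 1.2 km/s.
(c) ΔV_total = ΔV₁ + ΔV₂ ≈ 3153 m/s = 3.153 km/s.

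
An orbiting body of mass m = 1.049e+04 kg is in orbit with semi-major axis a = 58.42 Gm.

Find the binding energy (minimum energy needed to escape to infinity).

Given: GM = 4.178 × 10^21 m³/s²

Convert to SI: a = 58.42 Gm = 5.842e+10 m.
Total orbital energy is E = −GMm/(2a); binding energy is E_bind = −E = GMm/(2a).
E_bind = 4.178e+21 · 1.049e+04 / (2 · 5.842e+10) J ≈ 3.751e+14 J = 375.1 TJ.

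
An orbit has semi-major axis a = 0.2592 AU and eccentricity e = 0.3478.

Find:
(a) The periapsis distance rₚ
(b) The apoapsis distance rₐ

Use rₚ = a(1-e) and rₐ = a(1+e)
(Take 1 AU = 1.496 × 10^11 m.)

Convert to SI: a = 0.2592 AU = 3.87763e+10 m.
(a) rₚ = a(1 − e) = 3.87763e+10 · (1 − 0.3478) = 3.87763e+10 · 0.6522 ≈ 2.529e+10 m = 0.1691 AU.
(b) rₐ = a(1 + e) = 3.87763e+10 · (1 + 0.3478) = 3.87763e+10 · 1.3478 ≈ 5.226e+10 m = 0.3493 AU.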